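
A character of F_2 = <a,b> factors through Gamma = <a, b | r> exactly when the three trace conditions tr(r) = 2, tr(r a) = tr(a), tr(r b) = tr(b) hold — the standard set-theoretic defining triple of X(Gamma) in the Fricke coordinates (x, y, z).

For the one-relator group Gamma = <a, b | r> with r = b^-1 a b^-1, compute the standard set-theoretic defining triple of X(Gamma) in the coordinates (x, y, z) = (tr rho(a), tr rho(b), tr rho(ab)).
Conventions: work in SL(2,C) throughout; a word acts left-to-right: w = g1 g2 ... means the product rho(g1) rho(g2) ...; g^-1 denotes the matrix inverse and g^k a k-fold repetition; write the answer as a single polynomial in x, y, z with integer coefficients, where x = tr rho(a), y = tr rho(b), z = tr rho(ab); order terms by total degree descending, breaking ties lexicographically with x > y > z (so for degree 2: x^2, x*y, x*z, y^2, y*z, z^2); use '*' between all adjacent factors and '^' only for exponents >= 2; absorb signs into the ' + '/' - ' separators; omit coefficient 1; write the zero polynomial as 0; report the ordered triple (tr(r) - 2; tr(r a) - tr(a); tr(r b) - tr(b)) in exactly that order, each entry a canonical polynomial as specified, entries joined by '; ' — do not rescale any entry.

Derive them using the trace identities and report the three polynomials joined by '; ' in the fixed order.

tr(a b^-1) = tr(a) * tr(b) - tr(a b)  (eliminate b^-1) = x*y - z
tr(b^-1 a b^-1) = tr(a b^-1) * tr(b) - tr(a)  (eliminate b^-1) = x*y^2 - y*z - x
tr(a^2) = tr(a) * tr(a) - tr(1)  (reduce the a square) = x^2 - 2
next, tr(a^2 b) = tr(a) * tr(b a) - tr(b)  (reduce the a square) = x*z - y
and tr(a b^-1 a) = tr(a^2) * tr(b) - tr(a^2 b)  (eliminate b^-1) = x^2*y - x*z - y
and tr(a b a b) = tr(a b) * tr(a b) - tr(1)  (split on a) = z^2 - 2
tr(a b^-1 a b) = tr(a b a) * tr(b) - tr(a b a b)  (eliminate b^-1) = x*y*z - y^2 - z^2 + 2
tr(b^-1 a b^-1 a) = tr(a b^-1 a) * tr(b) - tr(a b^-1 a b)  (eliminate b^-1) = x^2*y^2 - 2*x*y*z + z^2 - 2
assemble the triple (tr(r) - 2; tr(r a) - x; tr(r b) - y)

x*y^2 - y*z - x - 2; x^2*y^2 - 2*x*y*z + z^2 - x - 2; x*y - y - z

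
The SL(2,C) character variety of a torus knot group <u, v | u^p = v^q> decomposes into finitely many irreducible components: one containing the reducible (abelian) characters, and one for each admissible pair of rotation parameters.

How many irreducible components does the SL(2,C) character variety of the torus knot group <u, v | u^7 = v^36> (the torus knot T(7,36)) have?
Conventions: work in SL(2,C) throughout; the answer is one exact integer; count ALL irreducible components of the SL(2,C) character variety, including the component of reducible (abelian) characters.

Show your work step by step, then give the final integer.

In the torus knot group T(7,36), u^7 = v^36 is central, so an irreducible representation sends it to +I or -I (Schur).
This locks tr(u) to 2*cos(pi*alpha/7), alpha in 1..6, and tr(v) to 2*cos(pi*beta/36), beta in 1..35, on each component of irreducible characters.
Consistency of u^7 = (-1)^alpha I with v^36 = (-1)^beta I forces alpha = beta (mod 2).
count pairs: odd alpha (3 choices) x odd beta (18), plus even alpha (3) x even beta (17): 3*18 + 3*17 = 105.
That is 105 components of irreducible characters, and with the reducible (abelian) component the total is 106.

106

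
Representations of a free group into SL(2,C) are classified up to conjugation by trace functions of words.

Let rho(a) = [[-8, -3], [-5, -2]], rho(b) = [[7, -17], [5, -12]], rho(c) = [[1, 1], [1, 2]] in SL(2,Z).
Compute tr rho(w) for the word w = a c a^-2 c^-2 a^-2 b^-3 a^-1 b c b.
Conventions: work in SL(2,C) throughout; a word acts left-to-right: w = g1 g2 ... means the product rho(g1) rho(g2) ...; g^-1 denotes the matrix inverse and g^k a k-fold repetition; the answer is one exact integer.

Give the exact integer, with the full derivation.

-2578196269

rho(a) = [[-8, -3], [-5, -2]]
... * rho(c) = [[1, 1], [1, 2]]  ->  [[-11, -14], [-7, -9]]
... * rho(a^-1) = [[-2, 3], [5, -8]]  ->  [[-48, 79], [-31, 51]]
... * rho(a^-1) = [[-2, 3], [5, -8]]  ->  [[491, -776], [317, -501]]
... * rho(c^-1) = [[2, -1], [-1, 1]]  ->  [[1758, -1267], [1135, -818]]
... * rho(c^-1) = [[2, -1], [-1, 1]]  ->  [[4783, -3025], [3088, -1953]]
... * rho(a^-1) = [[-2, 3], [5, -8]]  ->  [[-24691, 38549], [-15941, 24888]]
... * rho(a^-1) = [[-2, 3], [5, -8]]  ->  [[242127, -382465], [156322, -246927]]
... * rho(b^-1) = [[-12, 17], [-5, 7]]  ->  [[-993199, 1438904], [-641229, 928985]]
... * rho(b^-1) = [[-12, 17], [-5, 7]]  ->  [[4723868, -6812055], [3049823, -4397998]]
... * rho(b^-1) = [[-12, 17], [-5, 7]]  ->  [[-22626141, 32621371], [-14607886, 21061005]]
... * rho(a^-1) = [[-2, 3], [5, -8]]  ->  [[208359137, -328849391], [134520797, -212311698]]
... * rho(b) = [[7, -17], [5, -12]]  ->  [[-185732996, 404087363], [-119912911, 260886827]]
... * rho(c) = [[1, 1], [1, 2]]  ->  [[218354367, 622441730], [140973916, 401860743]]
... * rho(b) = [[7, -17], [5, -12]]  ->  [[4640689219, -11181324999], [2996121127, -7218885488]]
tr = 4640689219 + -7218885488 = -2578196269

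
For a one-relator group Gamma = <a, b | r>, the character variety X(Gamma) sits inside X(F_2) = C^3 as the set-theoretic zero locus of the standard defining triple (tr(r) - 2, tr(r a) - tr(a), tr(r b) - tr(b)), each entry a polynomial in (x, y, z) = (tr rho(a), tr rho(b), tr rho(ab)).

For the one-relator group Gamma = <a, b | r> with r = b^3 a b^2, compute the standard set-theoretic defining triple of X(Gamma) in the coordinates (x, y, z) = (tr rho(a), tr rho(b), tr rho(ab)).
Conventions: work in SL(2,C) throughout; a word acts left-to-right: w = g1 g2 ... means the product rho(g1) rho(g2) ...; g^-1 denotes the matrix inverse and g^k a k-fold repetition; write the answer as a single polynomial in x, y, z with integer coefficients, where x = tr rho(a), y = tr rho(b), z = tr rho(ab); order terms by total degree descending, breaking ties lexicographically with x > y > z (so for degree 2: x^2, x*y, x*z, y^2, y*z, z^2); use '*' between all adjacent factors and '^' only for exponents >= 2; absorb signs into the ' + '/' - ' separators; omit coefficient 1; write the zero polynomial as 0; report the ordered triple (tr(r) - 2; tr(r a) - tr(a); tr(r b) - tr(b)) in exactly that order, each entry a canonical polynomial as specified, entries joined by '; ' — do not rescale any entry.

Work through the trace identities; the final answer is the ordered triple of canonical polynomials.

trace(b a b) = trace(b) trace(a b) - trace(a)   [square of b] = y*z - x
trace(a b^3) = trace(b) trace(b a b) - trace(b a)   [square of b] = y^2*z - x*y - z
trace(b^2 a b^2) = trace(b) trace(a b^3) - trace(a b^2)   [square of b] = y^3*z - x*y^2 - 2*y*z + x
trace(b^3 a b^2) = trace(b) trace(b^2 a b^2) - trace(b^2 a b)   [square of b] = y^4*z - x*y^3 - 3*y^2*z + 2*x*y + z
trace(a b a b) = trace(b a) trace(b a) - trace(1)  (split on b) = z^2 - 2
trace(a b a) = trace(a) trace(b a) - trace(b)  (reduce the a square) = x*z - y
trace(a b^2 a b) = trace(b) trace(a b a b) - trace(a b a)  (reduce the b square) = y*z^2 - x*z - y
trace(a^2) = trace(a) trace(a) - trace(1)  (reduce the a square) = x^2 - 2
trace(a b^2 a) = trace(b) trace(a^2 b) - trace(a^2)  (reduce the b square) = x*y*z - x^2 - y^2 + 2
trace(b a b^2 a b) = trace(b) trace(a b^2 a b) - trace(a b^2 a)  (reduce the b square) = y^2*z^2 - 2*x*y*z + x^2 - 2
trace(b^3 a b^2 a) = trace(b) trace(b a b^2 a b) - trace(b a b^2 a)  (reduce the b square) = y^3*z^2 - 2*x*y^2*z + x^2*y - y*z^2 + x*z - y
trace(b^3 a b^3) = trace(b) trace(b^4 a b) - trace(b^4 a)  (reduce the b square) = y^5*z - x*y^4 - 4*y^3*z + 3*x*y^2 + 3*y*z - x
assemble the triple (trace(r) - 2; trace(r a) - x; trace(r b) - y)

y^4*z - x*y^3 - 3*y^2*z + 2*x*y + z - 2; y^3*z^2 - 2*x*y^2*z + x^2*y - y*z^2 + x*z - x - y; y^5*z - x*y^4 - 4*y^3*z + 3*x*y^2 + 3*y*z - x - y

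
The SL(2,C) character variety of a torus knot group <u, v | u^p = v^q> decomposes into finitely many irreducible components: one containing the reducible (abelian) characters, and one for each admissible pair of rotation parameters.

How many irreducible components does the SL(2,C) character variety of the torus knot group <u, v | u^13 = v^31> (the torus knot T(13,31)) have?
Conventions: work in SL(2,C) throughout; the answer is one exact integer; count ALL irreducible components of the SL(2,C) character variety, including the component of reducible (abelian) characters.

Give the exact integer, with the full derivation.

Gamma = < u, v | u^13 = v^31 > (torus knot T(13,31)); the central element u^13 = v^31 acts as +I or -I in any irreducible SL(2,C) representation.
So on each irreducible component the traces are pinned: tr(u) = 2*cos(pi*alpha/13) with 1 <= alpha <= 12, tr(v) = 2*cos(pi*beta/31) with 1 <= beta <= 30.
The two central values (-1)^alpha I and (-1)^beta I must be the same matrix, so alpha and beta share a parity.
count pairs: odd alpha (6 choices) x odd beta (15), plus even alpha (6) x even beta (15): 6*15 + 6*15 = 180.
Total: 180 irreducible-character components + 1 reducible (abelian) component = 181.

181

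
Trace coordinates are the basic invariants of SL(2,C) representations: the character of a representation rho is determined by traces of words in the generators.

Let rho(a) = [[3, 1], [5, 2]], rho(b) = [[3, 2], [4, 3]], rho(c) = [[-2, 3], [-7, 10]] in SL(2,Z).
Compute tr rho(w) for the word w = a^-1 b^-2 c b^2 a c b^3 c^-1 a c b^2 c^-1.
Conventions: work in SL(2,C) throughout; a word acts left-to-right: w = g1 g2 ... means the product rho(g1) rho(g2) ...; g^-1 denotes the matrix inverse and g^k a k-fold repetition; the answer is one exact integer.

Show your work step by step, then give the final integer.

-377969549258

rho(a^-1) = [[2, -1], [-5, 3]]
... * rho(b^-1) = [[3, -2], [-4, 3]]  ->  [[10, -7], [-27, 19]]
... * rho(b^-1) = [[3, -2], [-4, 3]]  ->  [[58, -41], [-157, 111]]
... * rho(c) = [[-2, 3], [-7, 10]]  ->  [[171, -236], [-463, 639]]
... * rho(b) = [[3, 2], [4, 3]]  ->  [[-431, -366], [1167, 991]]
... * rho(b) = [[3, 2], [4, 3]]  ->  [[-2757, -1960], [7465, 5307]]
... * rho(a) = [[3, 1], [5, 2]]  ->  [[-18071, -6677], [48930, 18079]]
... * rho(c) = [[-2, 3], [-7, 10]]  ->  [[82881, -120983], [-224413, 327580]]
... * rho(b) = [[3, 2], [4, 3]]  ->  [[-235289, -197187], [637081, 533914]]
... * rho(b) = [[3, 2], [4, 3]]  ->  [[-1494615, -1062139], [4046899, 2875904]]
... * rho(b) = [[3, 2], [4, 3]]  ->  [[-8732401, -6175647], [23644313, 16721510]]
... * rho(c^-1) = [[10, -3], [7, -2]]  ->  [[-130553539, 38548497], [353493700, -104375959]]
... * rho(a) = [[3, 1], [5, 2]]  ->  [[-198918132, -53456545], [538601305, 144741782]]
... * rho(c) = [[-2, 3], [-7, 10]]  ->  [[772032079, -1131319846], [-2090395084, 3063221735]]
... * rho(b) = [[3, 2], [4, 3]]  ->  [[-2209183147, -1849895380], [5981701688, 5008875037]]
... * rho(b) = [[3, 2], [4, 3]]  ->  [[-14027130961, -9968052434], [37980605212, 26990028487]]
... * rho(c^-1) = [[10, -3], [7, -2]]  ->  [[-210047676648, 62017497751], [568736251529, -167921872610]]
tr = -210047676648 + -167921872610 = -377969549258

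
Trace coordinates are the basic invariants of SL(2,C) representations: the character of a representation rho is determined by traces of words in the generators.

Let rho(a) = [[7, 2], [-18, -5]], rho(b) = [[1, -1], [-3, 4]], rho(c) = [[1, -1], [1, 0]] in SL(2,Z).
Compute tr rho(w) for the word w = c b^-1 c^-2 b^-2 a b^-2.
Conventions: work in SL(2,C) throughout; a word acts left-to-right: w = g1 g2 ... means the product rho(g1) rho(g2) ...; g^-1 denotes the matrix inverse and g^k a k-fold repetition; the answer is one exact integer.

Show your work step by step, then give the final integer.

-750

rho(c) = [[1, -1], [1, 0]]
... * rho(b^-1) = [[4, 1], [3, 1]]  ->  [[1, 0], [4, 1]]
... * rho(c^-1) = [[0, 1], [-1, 1]]  ->  [[0, 1], [-1, 5]]
... * rho(c^-1) = [[0, 1], [-1, 1]]  ->  [[-1, 1], [-5, 4]]
... * rho(b^-1) = [[4, 1], [3, 1]]  ->  [[-1, 0], [-8, -1]]
... * rho(b^-1) = [[4, 1], [3, 1]]  ->  [[-4, -1], [-35, -9]]
... * rho(a) = [[7, 2], [-18, -5]]  ->  [[-10, -3], [-83, -25]]
... * rho(b^-1) = [[4, 1], [3, 1]]  ->  [[-49, -13], [-407, -108]]
... * rho(b^-1) = [[4, 1], [3, 1]]  ->  [[-235, -62], [-1952, -515]]
tr = -235 + -515 = -750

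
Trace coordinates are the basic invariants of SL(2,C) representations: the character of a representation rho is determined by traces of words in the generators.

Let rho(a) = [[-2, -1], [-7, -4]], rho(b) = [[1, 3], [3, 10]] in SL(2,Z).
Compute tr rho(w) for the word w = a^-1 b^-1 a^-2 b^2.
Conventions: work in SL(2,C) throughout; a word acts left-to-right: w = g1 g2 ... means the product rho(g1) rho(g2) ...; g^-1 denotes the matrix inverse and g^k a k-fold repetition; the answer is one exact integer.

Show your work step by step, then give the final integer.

10164

rho(a^-1) = [[-4, 1], [7, -2]]
... * rho(b^-1) = [[10, -3], [-3, 1]]  ->  [[-43, 13], [76, -23]]
... * rho(a^-1) = [[-4, 1], [7, -2]]  ->  [[263, -69], [-465, 122]]
... * rho(a^-1) = [[-4, 1], [7, -2]]  ->  [[-1535, 401], [2714, -709]]
... * rho(b) = [[1, 3], [3, 10]]  ->  [[-332, -595], [587, 1052]]
... * rho(b) = [[1, 3], [3, 10]]  ->  [[-2117, -6946], [3743, 12281]]
tr = -2117 + 12281 = 10164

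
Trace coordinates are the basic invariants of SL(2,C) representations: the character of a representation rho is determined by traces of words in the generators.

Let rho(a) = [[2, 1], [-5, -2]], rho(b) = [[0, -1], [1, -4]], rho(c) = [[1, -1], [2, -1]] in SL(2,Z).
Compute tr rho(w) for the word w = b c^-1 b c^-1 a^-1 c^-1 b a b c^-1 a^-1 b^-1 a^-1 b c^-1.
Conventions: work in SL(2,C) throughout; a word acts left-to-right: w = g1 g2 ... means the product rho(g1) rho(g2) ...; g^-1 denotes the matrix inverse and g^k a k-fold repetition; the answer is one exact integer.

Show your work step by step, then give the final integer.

-1330

rho(b) = [[0, -1], [1, -4]]
... * rho(c^-1) = [[-1, 1], [-2, 1]]  ->  [[2, -1], [7, -3]]
... * rho(b) = [[0, -1], [1, -4]]  ->  [[-1, 2], [-3, 5]]
... * rho(c^-1) = [[-1, 1], [-2, 1]]  ->  [[-3, 1], [-7, 2]]
... * rho(a^-1) = [[-2, -1], [5, 2]]  ->  [[11, 5], [24, 11]]
... * rho(c^-1) = [[-1, 1], [-2, 1]]  ->  [[-21, 16], [-46, 35]]
... * rho(b) = [[0, -1], [1, -4]]  ->  [[16, -43], [35, -94]]
... * rho(a) = [[2, 1], [-5, -2]]  ->  [[247, 102], [540, 223]]
... * rho(b) = [[0, -1], [1, -4]]  ->  [[102, -655], [223, -1432]]
... * rho(c^-1) = [[-1, 1], [-2, 1]]  ->  [[1208, -553], [2641, -1209]]
... * rho(a^-1) = [[-2, -1], [5, 2]]  ->  [[-5181, -2314], [-11327, -5059]]
... * rho(b^-1) = [[-4, 1], [-1, 0]]  ->  [[23038, -5181], [50367, -11327]]
... * rho(a^-1) = [[-2, -1], [5, 2]]  ->  [[-71981, -33400], [-157369, -73021]]
... * rho(b) = [[0, -1], [1, -4]]  ->  [[-33400, 205581], [-73021, 449453]]
... * rho(c^-1) = [[-1, 1], [-2, 1]]  ->  [[-377762, 172181], [-825885, 376432]]
tr = -377762 + 376432 = -1330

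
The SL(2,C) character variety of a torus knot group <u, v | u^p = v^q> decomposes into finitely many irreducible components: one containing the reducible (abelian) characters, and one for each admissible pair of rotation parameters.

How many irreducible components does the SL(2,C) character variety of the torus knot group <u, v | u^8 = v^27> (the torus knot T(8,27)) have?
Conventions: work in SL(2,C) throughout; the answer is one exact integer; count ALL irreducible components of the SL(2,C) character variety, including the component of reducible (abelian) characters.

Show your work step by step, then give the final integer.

For T(8,27): irreducibility forces the central element u^8 = v^27 to one of +I, -I.
So on each irreducible component the traces are pinned: tr(u) = 2*cos(pi*alpha/8) with 1 <= alpha <= 7, tr(v) = 2*cos(pi*beta/27) with 1 <= beta <= 26.
The two central values (-1)^alpha I and (-1)^beta I must be the same matrix, so alpha and beta share a parity.
count pairs: odd alpha (4 choices) x odd beta (13), plus even alpha (3) x even beta (13): 4*13 + 3*13 = 91.
Total: 91 irreducible-character components + 1 reducible (abelian) component = 92.

92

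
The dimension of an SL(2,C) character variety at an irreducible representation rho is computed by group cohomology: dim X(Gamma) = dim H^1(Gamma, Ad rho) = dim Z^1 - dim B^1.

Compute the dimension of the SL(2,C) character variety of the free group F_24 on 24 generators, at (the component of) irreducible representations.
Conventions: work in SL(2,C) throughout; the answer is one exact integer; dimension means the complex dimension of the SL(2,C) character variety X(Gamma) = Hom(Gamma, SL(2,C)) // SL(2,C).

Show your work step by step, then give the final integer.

The free group F_24: 24 generators, no relators.
A cocycle picks one sl_2 vector per generator freely, giving dim Z^1 = 3*24 = 72.
Irreducibility makes the coboundary map sl_2 -> Z^1 injective (trivial centralizer), so dim B^1 = 3.
Therefore dim X = 72 - 3 = 69.

69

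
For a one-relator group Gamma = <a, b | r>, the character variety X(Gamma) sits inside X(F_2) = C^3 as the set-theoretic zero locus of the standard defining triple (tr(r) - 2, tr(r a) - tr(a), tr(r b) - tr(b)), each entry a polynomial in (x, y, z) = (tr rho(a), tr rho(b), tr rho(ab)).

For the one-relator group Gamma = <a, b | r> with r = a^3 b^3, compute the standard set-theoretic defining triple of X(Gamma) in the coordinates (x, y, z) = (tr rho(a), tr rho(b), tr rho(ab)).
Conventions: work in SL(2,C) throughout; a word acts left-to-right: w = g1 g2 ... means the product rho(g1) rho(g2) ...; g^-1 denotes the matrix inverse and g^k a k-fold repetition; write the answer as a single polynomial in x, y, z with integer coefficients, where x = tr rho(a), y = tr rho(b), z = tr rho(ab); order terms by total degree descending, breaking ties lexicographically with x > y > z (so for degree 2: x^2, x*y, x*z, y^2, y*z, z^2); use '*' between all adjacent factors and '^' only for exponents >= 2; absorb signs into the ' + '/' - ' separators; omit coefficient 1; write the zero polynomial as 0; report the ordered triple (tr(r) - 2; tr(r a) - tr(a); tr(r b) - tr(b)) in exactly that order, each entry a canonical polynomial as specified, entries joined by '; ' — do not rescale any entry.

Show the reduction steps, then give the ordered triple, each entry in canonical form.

x^2*y^2*z - x^3*y - x*y^3 - x^2*z - y^2*z + 4*x*y + z - 2; x^3*y^2*z - x^4*y - x^2*y^3 - x^3*z - 2*x*y^2*z + 5*x^2*y + y^3 + 2*x*z - x - 3*y; x^2*y^3*z - x^3*y^2 - x*y^4 - 2*x^2*y*z - y^3*z + x^3 + 5*x*y^2 + 2*y*z - 3*x - y

trace(a^2 b) = trace(a) * trace(b a) - trace(b)  (reduce the a square) = x*z - y
trace(a^2) = trace(a) * trace(a) - trace(1)  (reduce the a square) = x^2 - 2
trace(a b^2 a) = trace(b) * trace(a^2 b) - trace(a^2)  (reduce the b square) = x*y*z - x^2 - y^2 + 2
trace(a b^2) = trace(b) * trace(a b) - trace(a)  (reduce the b square) = y*z - x
trace(b a^3 b) = trace(a) * trace(a b^2 a) - trace(a b^2)  (reduce the a square) = x^2*y*z - x^3 - x*y^2 - y*z + 3*x
trace(b a^3) = trace(a) * trace(b a^2) - trace(b a)  (reduce the a square) = x^2*z - x*y - z
trace(a^3 b^3) = trace(b) * trace(b a^3 b) - trace(b a^3)  (reduce the b square) = x^2*y^2*z - x^3*y - x*y^3 - x^2*z - y^2*z + 4*x*y + z
trace(b^3 a) = trace(b) * trace(b a b) - trace(b a)  (reduce the b square) = y^2*z - x*y - z
trace(b^2) = trace(b) * trace(b) - trace(1)  (reduce the b square) = y^2 - 2
trace(b^3) = trace(b) * trace(b^2) - trace(b)  (reduce the b square) = y^3 - 3*y
trace(b^3 a^2) = trace(a) * trace(b^3 a) - trace(b^3)  (reduce the a square) = x*y^2*z - x^2*y - y^3 - x*z + 3*y
trace(a^3 b^3 a) = trace(a) * trace(b^3 a^3) - trace(b^3 a^2)  (reduce the a square) = x^3*y^2*z - x^4*y - x^2*y^3 - x^3*z - 2*x*y^2*z + 5*x^2*y + y^3 + 2*x*z - 3*y
trace(a b^4 a) = trace(b) * trace(a^2 b^3) - trace(a^2 b^2) = x*y^3*z - x^2*y^2 - y^4 - 2*x*y*z + x^2 + 4*y^2 - 2
trace(a b^4) = trace(b) * trace(b^2 a b) - trace(b^2 a) = y^3*z - x*y^2 - 2*y*z + x
trace(a^3 b^4) = trace(a) * trace(a b^4 a) - trace(a b^4) = x^2*y^3*z - x^3*y^2 - x*y^4 - 2*x^2*y*z - y^3*z + x^3 + 5*x*y^2 + 2*y*z - 3*x
assemble the triple (trace(r) - 2; trace(r a) - x; trace(r b) - y)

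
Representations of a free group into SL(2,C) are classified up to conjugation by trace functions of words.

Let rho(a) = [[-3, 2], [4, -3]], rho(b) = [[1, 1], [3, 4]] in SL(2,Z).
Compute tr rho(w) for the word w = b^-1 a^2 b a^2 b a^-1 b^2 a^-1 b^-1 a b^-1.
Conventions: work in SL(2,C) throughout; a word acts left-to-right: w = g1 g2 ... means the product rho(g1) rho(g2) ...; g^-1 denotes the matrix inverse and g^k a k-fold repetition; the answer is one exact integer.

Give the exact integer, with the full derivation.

rho(b^-1) = [[4, -1], [-3, 1]]
... * rho(a) = [[-3, 2], [4, -3]]  ->  [[-16, 11], [13, -9]]
... * rho(a) = [[-3, 2], [4, -3]]  ->  [[92, -65], [-75, 53]]
... * rho(b) = [[1, 1], [3, 4]]  ->  [[-103, -168], [84, 137]]
... * rho(a) = [[-3, 2], [4, -3]]  ->  [[-363, 298], [296, -243]]
... * rho(a) = [[-3, 2], [4, -3]]  ->  [[2281, -1620], [-1860, 1321]]
... * rho(b) = [[1, 1], [3, 4]]  ->  [[-2579, -4199], [2103, 3424]]
... * rho(a^-1) = [[-3, -2], [-4, -3]]  ->  [[24533, 17755], [-20005, -14478]]
... * rho(b) = [[1, 1], [3, 4]]  ->  [[77798, 95553], [-63439, -77917]]
... * rho(b) = [[1, 1], [3, 4]]  ->  [[364457, 460010], [-297190, -375107]]
... * rho(a^-1) = [[-3, -2], [-4, -3]]  ->  [[-2933411, -2108944], [2391998, 1719701]]
... * rho(b^-1) = [[4, -1], [-3, 1]]  ->  [[-5406812, 824467], [4408889, -672297]]
... * rho(a) = [[-3, 2], [4, -3]]  ->  [[19518304, -13287025], [-15915855, 10834669]]
... * rho(b^-1) = [[4, -1], [-3, 1]]  ->  [[117934291, -32805329], [-96167427, 26750524]]
tr = 117934291 + 26750524 = 144684815

144684815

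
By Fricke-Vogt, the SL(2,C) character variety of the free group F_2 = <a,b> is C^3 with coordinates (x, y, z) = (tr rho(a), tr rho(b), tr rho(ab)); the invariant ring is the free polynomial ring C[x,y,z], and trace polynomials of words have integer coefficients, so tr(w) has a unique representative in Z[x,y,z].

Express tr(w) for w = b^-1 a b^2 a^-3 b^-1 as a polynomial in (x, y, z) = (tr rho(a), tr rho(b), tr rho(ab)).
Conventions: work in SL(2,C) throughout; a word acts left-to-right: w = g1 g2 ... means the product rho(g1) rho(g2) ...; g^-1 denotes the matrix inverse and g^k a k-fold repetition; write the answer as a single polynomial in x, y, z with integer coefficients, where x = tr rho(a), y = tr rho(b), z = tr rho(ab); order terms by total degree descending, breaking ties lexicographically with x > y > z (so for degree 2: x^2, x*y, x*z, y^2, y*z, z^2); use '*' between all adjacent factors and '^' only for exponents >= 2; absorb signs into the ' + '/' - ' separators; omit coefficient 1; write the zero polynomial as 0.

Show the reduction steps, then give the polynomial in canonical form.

-x^3*y^3*z + x^4*y^2 + x^2*y^4 + x^2*y^2*z^2 + x*y^3*z - 5*x^2*y^2 - y^4 - y^2*z^2 + x^2 + 4*y^2 - 2

use: tr(b^2) = tr(b) tr(b) - tr(1) = y^2 - 2
apply: tr(b^2 a) = tr(b) tr(a b) - tr(a) = y*z - x
use: tr(b^2 a^-1) = tr(b^2) tr(a) - tr(b^2 a) = x*y^2 - y*z - x
tr(b a b^2) = tr(b) tr(b a b) - tr(b a) = y^2*z - x*y - z
use: tr(a b a b) = tr(a b) tr(a b) - tr(1) = z^2 - 2
tr(a b a) = tr(a) tr(b a) - tr(b) = x*z - y
tr(b a b^2 a) = tr(b) tr(a b a b) - tr(a b a) = y*z^2 - x*z - y
use: tr(b a b^2 a^-1) = tr(b a b^2) tr(a) - tr(b a b^2 a) = x*y^2*z - x^2*y - y*z^2 + y
tr(a b^2 a^-2 b) = tr(b a b^2 a^-1) tr(a) - tr(b a b^2) = x^2*y^2*z - x^3*y - x*y*z^2 - y^2*z + 2*x*y + z
tr(b^-1 a b^2 a^-2) = tr(a b^2 a^-2) tr(b) - tr(a b^2 a^-2 b) = -x^2*y^2*z + x^3*y + x*y^3 + x*y*z^2 - 3*x*y - z
apply: tr(b^-1 a b^2 a^-1) = tr(a b^2 a^-1) tr(b) - tr(a b^2 a^-1 b) = -x*y^2*z + x^2*y + y^3 + y*z^2 - 3*y
apply: tr(b^-1 a b^2 a^-3) = tr(b^-1 a b^2 a^-2) tr(a) - tr(b^-1 a b^2 a^-1) = -x^3*y^2*z + x^4*y + x^2*y^3 + x^2*y*z^2 + x*y^2*z - 4*x^2*y - y^3 - y*z^2 - x*z + 3*y
use: tr(b^2 a^-2) = tr(b^2 a^-1) tr(a) - tr(b^2) = x^2*y^2 - x*y*z - x^2 - y^2 + 2
tr(b^-1 a b^2 a^-3 b^-1) = tr(b^-1 a b^2 a^-3) tr(b) - tr(b^-1 a b^2 a^-3 b) = -x^3*y^3*z + x^4*y^2 + x^2*y^4 + x^2*y^2*z^2 + x*y^3*z - 5*x^2*y^2 - y^4 - y^2*z^2 + x^2 + 4*y^2 - 2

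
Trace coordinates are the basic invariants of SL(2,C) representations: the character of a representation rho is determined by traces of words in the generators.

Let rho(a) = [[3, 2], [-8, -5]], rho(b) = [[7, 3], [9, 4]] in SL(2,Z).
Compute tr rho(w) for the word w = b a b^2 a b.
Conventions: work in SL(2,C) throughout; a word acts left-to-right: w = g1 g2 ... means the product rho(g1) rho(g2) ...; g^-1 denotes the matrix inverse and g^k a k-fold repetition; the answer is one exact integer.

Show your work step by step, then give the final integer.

rho(b) = [[7, 3], [9, 4]]
... * rho(a) = [[3, 2], [-8, -5]]  ->  [[-3, -1], [-5, -2]]
... * rho(b) = [[7, 3], [9, 4]]  ->  [[-30, -13], [-53, -23]]
... * rho(b) = [[7, 3], [9, 4]]  ->  [[-327, -142], [-578, -251]]
... * rho(a) = [[3, 2], [-8, -5]]  ->  [[155, 56], [274, 99]]
... * rho(b) = [[7, 3], [9, 4]]  ->  [[1589, 689], [2809, 1218]]
tr = 1589 + 1218 = 2807

2807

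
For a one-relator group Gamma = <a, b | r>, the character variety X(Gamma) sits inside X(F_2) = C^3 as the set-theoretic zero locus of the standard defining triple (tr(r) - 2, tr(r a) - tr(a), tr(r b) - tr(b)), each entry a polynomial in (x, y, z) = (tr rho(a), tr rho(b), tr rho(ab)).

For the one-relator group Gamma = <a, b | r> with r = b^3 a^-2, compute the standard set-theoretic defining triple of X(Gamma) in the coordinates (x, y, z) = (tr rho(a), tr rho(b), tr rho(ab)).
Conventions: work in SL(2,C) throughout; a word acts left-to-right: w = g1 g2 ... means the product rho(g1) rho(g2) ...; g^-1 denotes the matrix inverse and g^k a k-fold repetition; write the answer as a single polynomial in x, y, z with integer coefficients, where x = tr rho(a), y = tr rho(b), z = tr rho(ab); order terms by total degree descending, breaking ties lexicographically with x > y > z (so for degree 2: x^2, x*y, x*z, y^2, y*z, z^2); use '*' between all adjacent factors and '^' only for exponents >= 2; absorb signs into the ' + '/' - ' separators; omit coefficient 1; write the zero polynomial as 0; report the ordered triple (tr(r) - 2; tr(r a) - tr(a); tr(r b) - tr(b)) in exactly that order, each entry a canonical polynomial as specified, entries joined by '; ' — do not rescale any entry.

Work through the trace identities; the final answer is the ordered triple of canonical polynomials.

x^2*y^3 - x*y^2*z - 2*x^2*y - y^3 + x*z + 3*y - 2; x*y^3 - y^2*z - 2*x*y - x + z; x^2*y^4 - x*y^3*z - 3*x^2*y^2 - y^4 + 2*x*y*z + x^2 + 4*y^2 - y - 2

next, tr(b^2) = tr(b)*tr(b) - tr(1)  (reduce the b square) = y^2 - 2
and tr(b^3) = tr(b)*tr(b^2) - tr(b)  (reduce the b square) = y^3 - 3*y
tr(a b^2) = tr(b)*tr(a b) - tr(a)  (reduce the b square) = y*z - x
tr(b^3 a) = tr(b)*tr(a b^2) - tr(a b)  (reduce the b square) = y^2*z - x*y - z
tr(a^-1 b^3) = tr(b^3)*tr(a) - tr(b^3 a)  (eliminate a^-1) = x*y^3 - y^2*z - 2*x*y + z
and tr(b^3 a^-2) = tr(a^-1 b^3)*tr(a) - tr(a^-1 b^3 a)  (eliminate a^-1) = x^2*y^3 - x*y^2*z - 2*x^2*y - y^3 + x*z + 3*y
tr(b^4) = tr(b)*tr(b^3) - tr(b^2) = y^4 - 4*y^2 + 2
and tr(b^4 a) = tr(b)*tr(a b^3) - tr(a b^2) = y^3*z - x*y^2 - 2*y*z + x
next, tr(a^-1 b^4) = tr(b^4)*tr(a) - tr(b^4 a) = x*y^4 - y^3*z - 3*x*y^2 + 2*y*z + x
tr(b^3 a^-2 b) = tr(a^-1 b^4)*tr(a) - tr(a^-1 b^4 a) = x^2*y^4 - x*y^3*z - 3*x^2*y^2 - y^4 + 2*x*y*z + x^2 + 4*y^2 - 2
assemble the triple (tr(r) - 2; tr(r a) - x; tr(r b) - y)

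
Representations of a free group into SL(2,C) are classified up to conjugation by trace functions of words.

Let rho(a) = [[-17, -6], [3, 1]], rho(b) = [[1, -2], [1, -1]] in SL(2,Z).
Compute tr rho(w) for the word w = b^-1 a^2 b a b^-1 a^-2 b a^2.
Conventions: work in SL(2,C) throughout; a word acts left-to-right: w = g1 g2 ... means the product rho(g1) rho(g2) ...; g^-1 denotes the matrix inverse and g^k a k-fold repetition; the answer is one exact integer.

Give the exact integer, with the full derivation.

rho(b^-1) = [[-1, 2], [-1, 1]]
... * rho(a) = [[-17, -6], [3, 1]]  ->  [[23, 8], [20, 7]]
... * rho(a) = [[-17, -6], [3, 1]]  ->  [[-367, -130], [-319, -113]]
... * rho(b) = [[1, -2], [1, -1]]  ->  [[-497, 864], [-432, 751]]
... * rho(a) = [[-17, -6], [3, 1]]  ->  [[11041, 3846], [9597, 3343]]
... * rho(b^-1) = [[-1, 2], [-1, 1]]  ->  [[-14887, 25928], [-12940, 22537]]
... * rho(a^-1) = [[1, 6], [-3, -17]]  ->  [[-92671, -530098], [-80551, -460769]]
... * rho(a^-1) = [[1, 6], [-3, -17]]  ->  [[1497623, 8455640], [1301756, 7349767]]
... * rho(b) = [[1, -2], [1, -1]]  ->  [[9953263, -11450886], [8651523, -9953279]]
... * rho(a) = [[-17, -6], [3, 1]]  ->  [[-203558129, -71170464], [-176935728, -61862417]]
... * rho(a) = [[-17, -6], [3, 1]]  ->  [[3246976801, 1150178310], [2822320125, 999751951]]
tr = 3246976801 + 999751951 = 4246728752

4246728752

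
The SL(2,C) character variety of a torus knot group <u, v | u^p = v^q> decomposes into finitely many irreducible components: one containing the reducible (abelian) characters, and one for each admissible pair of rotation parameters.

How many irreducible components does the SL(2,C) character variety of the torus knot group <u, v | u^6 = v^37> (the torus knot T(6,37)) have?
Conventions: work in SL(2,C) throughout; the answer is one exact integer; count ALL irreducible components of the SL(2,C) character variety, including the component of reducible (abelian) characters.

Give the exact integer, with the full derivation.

91

In the torus knot group T(6,37), u^6 = v^37 is central, so an irreducible representation sends it to +I or -I (Schur).
So on each irreducible component the traces are pinned: tr(u) = 2*cos(pi*alpha/6) with 1 <= alpha <= 5, tr(v) = 2*cos(pi*beta/37) with 1 <= beta <= 36.
Consistency of u^6 = (-1)^alpha I with v^37 = (-1)^beta I forces alpha = beta (mod 2).
Enumerate parity-matched pairs: 3*18 odd-odd plus 2*18 even-even gives 90.
Total: 90 irreducible-character components + 1 reducible (abelian) component = 91.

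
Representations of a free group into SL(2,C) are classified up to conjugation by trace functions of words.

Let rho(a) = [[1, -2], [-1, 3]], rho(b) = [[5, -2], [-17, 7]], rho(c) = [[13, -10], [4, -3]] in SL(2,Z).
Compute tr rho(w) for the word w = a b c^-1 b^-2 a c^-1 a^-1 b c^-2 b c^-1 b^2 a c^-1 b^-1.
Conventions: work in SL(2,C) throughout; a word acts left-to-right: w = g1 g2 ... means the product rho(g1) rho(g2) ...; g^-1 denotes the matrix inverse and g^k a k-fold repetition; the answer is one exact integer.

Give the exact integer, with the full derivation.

rho(a) = [[1, -2], [-1, 3]]
... * rho(b) = [[5, -2], [-17, 7]]  ->  [[39, -16], [-56, 23]]
... * rho(c^-1) = [[-3, 10], [-4, 13]]  ->  [[-53, 182], [76, -261]]
... * rho(b^-1) = [[7, 2], [17, 5]]  ->  [[2723, 804], [-3905, -1153]]
... * rho(b^-1) = [[7, 2], [17, 5]]  ->  [[32729, 9466], [-46936, -13575]]
... * rho(a) = [[1, -2], [-1, 3]]  ->  [[23263, -37060], [-33361, 53147]]
... * rho(c^-1) = [[-3, 10], [-4, 13]]  ->  [[78451, -249150], [-112505, 357301]]
... * rho(a^-1) = [[3, 2], [1, 1]]  ->  [[-13797, -92248], [19786, 132291]]
... * rho(b) = [[5, -2], [-17, 7]]  ->  [[1499231, -618142], [-2150017, 886465]]
... * rho(c^-1) = [[-3, 10], [-4, 13]]  ->  [[-2025125, 6956464], [2904191, -9976125]]
... * rho(c^-1) = [[-3, 10], [-4, 13]]  ->  [[-21750481, 70182782], [31191927, -100647715]]
... * rho(b) = [[5, -2], [-17, 7]]  ->  [[-1301859699, 534780436], [1866970790, -766917859]]
... * rho(c^-1) = [[-3, 10], [-4, 13]]  ->  [[1766457353, -6066451322], [-2533240934, 8699775733]]
... * rho(b) = [[5, -2], [-17, 7]]  ->  [[111961959239, -45998073960], [-160562392131, 65964911999]]
... * rho(b) = [[5, -2], [-17, 7]]  ->  [[1341777053515, -545910436198], [-1924215464638, 782879168255]]
... * rho(a) = [[1, -2], [-1, 3]]  ->  [[1887687489713, -4321285415624], [-2707094632893, 6197068434041]]
... * rho(c^-1) = [[-3, 10], [-4, 13]]  ->  [[11622079193357, -37299835505982], [-16666989837485, 53490943313603]]
... * rho(b^-1) = [[7, 2], [17, 5]]  ->  [[-552742649248195, -163255019143196], [792677107468856, 234120736893045]]
tr = -552742649248195 + 234120736893045 = -318621912355150

-318621912355150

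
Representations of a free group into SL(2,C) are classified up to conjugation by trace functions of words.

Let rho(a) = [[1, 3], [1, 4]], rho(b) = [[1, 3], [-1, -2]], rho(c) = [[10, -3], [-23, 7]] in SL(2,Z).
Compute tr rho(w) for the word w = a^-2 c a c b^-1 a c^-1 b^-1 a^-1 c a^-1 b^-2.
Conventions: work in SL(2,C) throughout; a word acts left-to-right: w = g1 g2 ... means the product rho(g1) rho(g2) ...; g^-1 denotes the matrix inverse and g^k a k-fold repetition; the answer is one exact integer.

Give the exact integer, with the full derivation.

-1916209057

rho(a^-1) = [[4, -3], [-1, 1]]
... * rho(a^-1) = [[4, -3], [-1, 1]]  ->  [[19, -15], [-5, 4]]
... * rho(c) = [[10, -3], [-23, 7]]  ->  [[535, -162], [-142, 43]]
... * rho(a) = [[1, 3], [1, 4]]  ->  [[373, 957], [-99, -254]]
... * rho(c) = [[10, -3], [-23, 7]]  ->  [[-18281, 5580], [4852, -1481]]
... * rho(b^-1) = [[-2, -3], [1, 1]]  ->  [[42142, 60423], [-11185, -16037]]
... * rho(a) = [[1, 3], [1, 4]]  ->  [[102565, 368118], [-27222, -97703]]
... * rho(c^-1) = [[7, 3], [23, 10]]  ->  [[9184669, 3988875], [-2437723, -1058696]]
... * rho(b^-1) = [[-2, -3], [1, 1]]  ->  [[-14380463, -23565132], [3816750, 6254473]]
... * rho(a^-1) = [[4, -3], [-1, 1]]  ->  [[-33956720, 19576257], [9012527, -5195777]]
... * rho(c) = [[10, -3], [-23, 7]]  ->  [[-789821111, 238903959], [209628141, -63408020]]
... * rho(a^-1) = [[4, -3], [-1, 1]]  ->  [[-3398188403, 2608367292], [901920584, -692292443]]
... * rho(b^-1) = [[-2, -3], [1, 1]]  ->  [[9404744098, 12802932501], [-2496133611, -3398054195]]
... * rho(b^-1) = [[-2, -3], [1, 1]]  ->  [[-6006555695, -15411299793], [1594213027, 4090346638]]
tr = -6006555695 + 4090346638 = -1916209057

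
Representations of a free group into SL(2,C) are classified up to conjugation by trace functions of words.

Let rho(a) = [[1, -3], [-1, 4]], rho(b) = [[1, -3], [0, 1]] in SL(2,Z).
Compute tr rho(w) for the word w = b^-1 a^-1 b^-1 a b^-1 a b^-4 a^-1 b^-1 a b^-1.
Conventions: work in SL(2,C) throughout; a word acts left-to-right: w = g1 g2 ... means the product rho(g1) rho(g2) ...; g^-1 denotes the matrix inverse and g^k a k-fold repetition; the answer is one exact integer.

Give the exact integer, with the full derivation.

rho(b^-1) = [[1, 3], [0, 1]]
... * rho(a^-1) = [[4, 3], [1, 1]]  ->  [[7, 6], [1, 1]]
... * rho(b^-1) = [[1, 3], [0, 1]]  ->  [[7, 27], [1, 4]]
... * rho(a) = [[1, -3], [-1, 4]]  ->  [[-20, 87], [-3, 13]]
... * rho(b^-1) = [[1, 3], [0, 1]]  ->  [[-20, 27], [-3, 4]]
... * rho(a) = [[1, -3], [-1, 4]]  ->  [[-47, 168], [-7, 25]]
... * rho(b^-1) = [[1, 3], [0, 1]]  ->  [[-47, 27], [-7, 4]]
... * rho(b^-1) = [[1, 3], [0, 1]]  ->  [[-47, -114], [-7, -17]]
... * rho(b^-1) = [[1, 3], [0, 1]]  ->  [[-47, -255], [-7, -38]]
... * rho(b^-1) = [[1, 3], [0, 1]]  ->  [[-47, -396], [-7, -59]]
... * rho(a^-1) = [[4, 3], [1, 1]]  ->  [[-584, -537], [-87, -80]]
... * rho(b^-1) = [[1, 3], [0, 1]]  ->  [[-584, -2289], [-87, -341]]
... * rho(a) = [[1, -3], [-1, 4]]  ->  [[1705, -7404], [254, -1103]]
... * rho(b^-1) = [[1, 3], [0, 1]]  ->  [[1705, -2289], [254, -341]]
tr = 1705 + -341 = 1364

1364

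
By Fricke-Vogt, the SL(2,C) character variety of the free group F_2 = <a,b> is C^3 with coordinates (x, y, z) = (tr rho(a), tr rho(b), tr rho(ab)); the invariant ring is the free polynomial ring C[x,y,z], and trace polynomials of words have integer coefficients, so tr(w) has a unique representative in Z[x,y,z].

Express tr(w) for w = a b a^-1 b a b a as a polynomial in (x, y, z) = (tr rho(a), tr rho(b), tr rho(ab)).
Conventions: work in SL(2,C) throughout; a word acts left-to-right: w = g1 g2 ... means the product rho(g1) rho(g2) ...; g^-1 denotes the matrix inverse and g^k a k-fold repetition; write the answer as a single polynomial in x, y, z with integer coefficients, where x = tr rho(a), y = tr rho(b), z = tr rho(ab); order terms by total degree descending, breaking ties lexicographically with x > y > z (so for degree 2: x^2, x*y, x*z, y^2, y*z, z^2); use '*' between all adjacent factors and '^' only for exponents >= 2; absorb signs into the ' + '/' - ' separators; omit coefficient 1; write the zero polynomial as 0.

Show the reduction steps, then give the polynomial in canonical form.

x^2*y*z^2 - x^3*z - x*y^2*z - x*z^3 + y*z^2 + 3*x*z - y

trace(b a b a) = trace(b a)*trace(b a) - trace(1) = z^2 - 2
trace(b a b) = trace(b)*trace(a b) - trace(a) = y*z - x
trace(a b a^2 b) = trace(a)*trace(b a b a) - trace(b a b) = x*z^2 - y*z - x
trace(b a^2) = trace(a)*trace(b a) - trace(b) = x*z - y
trace(a b a^2) = trace(a)*trace(b a^2) - trace(b a) = x^2*z - x*y - z
trace(b a b a^2 b) = trace(b)*trace(a b a^2 b) - trace(a b a^2) = x*y*z^2 - x^2*z - y^2*z + z
trace(b a b a b a) = trace(b a b a)*trace(b a) - trace(a b) = z^3 - 3*z
trace(b a b a b) = trace(b)*trace(a b a b) - trace(a b a) = y*z^2 - x*z - y
trace(b a b a^2 b a) = trace(a)*trace(b a b a b a) - trace(b a b a b) = x*z^3 - y*z^2 - 2*x*z + y
trace(a b a^-1 b a b a) = trace(b a b a^2 b)*trace(a) - trace(b a b a^2 b a) = x^2*y*z^2 - x^3*z - x*y^2*z - x*z^3 + y*z^2 + 3*x*z - y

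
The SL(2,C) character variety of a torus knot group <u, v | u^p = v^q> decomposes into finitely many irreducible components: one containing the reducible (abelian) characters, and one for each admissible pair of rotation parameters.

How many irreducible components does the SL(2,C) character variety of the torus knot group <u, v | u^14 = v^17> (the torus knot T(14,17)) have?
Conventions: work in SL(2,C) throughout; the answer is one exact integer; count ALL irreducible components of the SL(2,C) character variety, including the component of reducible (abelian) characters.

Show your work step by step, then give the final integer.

Gamma = < u, v | u^14 = v^17 > (torus knot T(14,17)); the central element u^14 = v^17 acts as +I or -I in any irreducible SL(2,C) representation.
On an irreducible component, tr(u) is locked at 2*cos(pi*alpha/14) for some alpha in 1..13, and tr(v) at 2*cos(pi*beta/17) for some beta in 1..16.
The two central values (-1)^alpha I and (-1)^beta I must be the same matrix, so alpha and beta share a parity.
Enumerate parity-matched pairs: 7*8 odd-odd plus 6*8 even-even gives 104.
Total: 104 irreducible-character components + 1 reducible (abelian) component = 105.

105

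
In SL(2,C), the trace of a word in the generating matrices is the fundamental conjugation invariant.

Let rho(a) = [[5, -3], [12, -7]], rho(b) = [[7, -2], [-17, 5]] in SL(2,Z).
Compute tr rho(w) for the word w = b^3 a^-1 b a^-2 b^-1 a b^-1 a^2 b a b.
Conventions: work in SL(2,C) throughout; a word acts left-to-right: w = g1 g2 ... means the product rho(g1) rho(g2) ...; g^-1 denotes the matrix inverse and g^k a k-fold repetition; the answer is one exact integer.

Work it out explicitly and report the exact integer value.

rho(b) = [[7, -2], [-17, 5]]
... * rho(b) = [[7, -2], [-17, 5]]  ->  [[83, -24], [-204, 59]]
... * rho(b) = [[7, -2], [-17, 5]]  ->  [[989, -286], [-2431, 703]]
... * rho(a^-1) = [[-7, 3], [-12, 5]]  ->  [[-3491, 1537], [8581, -3778]]
... * rho(b) = [[7, -2], [-17, 5]]  ->  [[-50566, 14667], [124293, -36052]]
... * rho(a^-1) = [[-7, 3], [-12, 5]]  ->  [[177958, -78363], [-437427, 192619]]
... * rho(a^-1) = [[-7, 3], [-12, 5]]  ->  [[-305350, 142059], [750561, -349186]]
... * rho(b^-1) = [[5, 2], [17, 7]]  ->  [[888253, 383713], [-2183357, -943180]]
... * rho(a) = [[5, -3], [12, -7]]  ->  [[9045821, -5350750], [-22234945, 13152331]]
... * rho(b^-1) = [[5, 2], [17, 7]]  ->  [[-45733645, -19363608], [112414902, 47596427]]
... * rho(a) = [[5, -3], [12, -7]]  ->  [[-461031521, 272746191], [1133231634, -670419695]]
... * rho(a) = [[5, -3], [12, -7]]  ->  [[967796687, -526128774], [-2378878170, 1293242963]]
... * rho(b) = [[7, -2], [-17, 5]]  ->  [[15718765967, -4566237244], [-38637277561, 11223971155]]
... * rho(a) = [[5, -3], [12, -7]]  ->  [[23798982907, -15192637193], [-58498733945, 37344034598]]
... * rho(b) = [[7, -2], [-17, 5]]  ->  [[424867712630, -123561151779], [-1044339725781, 303717640880]]
tr = 424867712630 + 303717640880 = 728585353510

728585353510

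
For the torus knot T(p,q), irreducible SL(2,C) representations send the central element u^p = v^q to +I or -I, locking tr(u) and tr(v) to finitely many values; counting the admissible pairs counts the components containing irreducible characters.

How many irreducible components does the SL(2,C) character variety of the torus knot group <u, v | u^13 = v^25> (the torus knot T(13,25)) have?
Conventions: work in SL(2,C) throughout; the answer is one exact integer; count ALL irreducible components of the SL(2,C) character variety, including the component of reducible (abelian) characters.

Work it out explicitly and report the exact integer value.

In the torus knot group T(13,25), u^13 = v^25 is central, so an irreducible representation sends it to +I or -I (Schur).
So on each irreducible component the traces are pinned: tr(u) = 2*cos(pi*alpha/13) with 1 <= alpha <= 12, tr(v) = 2*cos(pi*beta/25) with 1 <= beta <= 24.
u^13 = (-1)^alpha I and v^25 = (-1)^beta I must agree, so alpha and beta have equal parity.
Enumerate parity-matched pairs: 6*12 odd-odd plus 6*12 even-even gives 144.
components with irreducible characters: 144; plus the single component of reducible (abelian) characters: total 145.

145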